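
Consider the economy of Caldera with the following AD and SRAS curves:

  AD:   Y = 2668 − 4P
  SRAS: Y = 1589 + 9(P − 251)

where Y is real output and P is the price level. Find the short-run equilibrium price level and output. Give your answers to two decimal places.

Write SRAS as Y = 1589 + 9P − 2259 = 9P − 670.
Set AD = SRAS: 2668 − 4P = 9P − 670, so 3338 = 13P and P = 256.77.
Substituting into AD, Y = 2668 − 4P = 1640.92.

P = 256.77, Y = 1640.92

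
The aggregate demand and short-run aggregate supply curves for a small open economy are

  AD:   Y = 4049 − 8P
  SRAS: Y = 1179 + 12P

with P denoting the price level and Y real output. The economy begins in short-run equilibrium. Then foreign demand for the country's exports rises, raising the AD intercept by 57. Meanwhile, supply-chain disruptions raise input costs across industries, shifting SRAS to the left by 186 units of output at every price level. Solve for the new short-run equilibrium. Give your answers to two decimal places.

P = 155.65, Y = 2860.80

After both shocks: AD is Y = 4106 − 8P and SRAS is Y = 993 + 12P.
Setting them equal: 3113 = 20P, so P = 155.65.
Substituting into AD, Y = 2860.80.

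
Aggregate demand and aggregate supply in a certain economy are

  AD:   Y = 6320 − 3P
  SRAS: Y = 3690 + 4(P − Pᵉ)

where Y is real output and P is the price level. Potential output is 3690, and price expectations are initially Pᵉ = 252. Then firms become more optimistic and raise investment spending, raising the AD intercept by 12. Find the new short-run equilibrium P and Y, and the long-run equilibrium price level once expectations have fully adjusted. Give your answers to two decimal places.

Short run: P = 521.43, Y = 4767.71. Long run: P = 880.67.

AD shifts right: new AD is Y = 6332 − 3P. With Pᵉ = 252, SRAS is Y = 2682 + 4P.
Short run: 6332 − 3P = 2682 + 4P gives 3650 = 7P, so P = 521.43 and Y = 6332 − 3P = 4767.71.
Y = 4767.71 is above potential 3690; expectations adjust and SRAS shifts left until Y = 3690.
Long run: on the new AD curve, 3690 = 6332 − 3P gives P = 880.67.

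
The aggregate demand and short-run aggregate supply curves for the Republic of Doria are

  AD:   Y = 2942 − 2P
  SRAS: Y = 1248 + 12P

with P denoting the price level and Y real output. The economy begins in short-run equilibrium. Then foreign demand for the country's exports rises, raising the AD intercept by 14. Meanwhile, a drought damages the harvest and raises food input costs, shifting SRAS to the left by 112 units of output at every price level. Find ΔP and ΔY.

After both shocks: AD is Y = 2956 − 2P and SRAS is Y = 1136 + 12P.
Setting them equal: 1820 = 14P, so P = 130.
Y = 2956 − 2·130 = 2696.
Initially P = 121, Y = 2700, so ΔP = +9 and ΔY = -4.

ΔP = +9, ΔY = -4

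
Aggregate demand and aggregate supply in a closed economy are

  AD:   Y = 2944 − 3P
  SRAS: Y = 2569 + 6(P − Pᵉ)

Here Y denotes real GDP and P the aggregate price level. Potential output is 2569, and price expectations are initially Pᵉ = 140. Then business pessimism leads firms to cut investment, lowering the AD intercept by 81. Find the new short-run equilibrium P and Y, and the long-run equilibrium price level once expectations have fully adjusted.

Short run: P = 126, Y = 2485. Long run: P = 98.

AD shifts left: new AD is Y = 2863 − 3P. With Pᵉ = 140, SRAS is Y = 1729 + 6P.
Short run: 2863 − 3P = 1729 + 6P gives 1134 = 9P, so P = 126 and Y = 2863 − 3·126 = 2485.
Y = 2485 is below potential 2569; expectations adjust and SRAS shifts right until Y = 2569.
Long run: on the new AD curve, 2569 = 2863 − 3P gives P = 98.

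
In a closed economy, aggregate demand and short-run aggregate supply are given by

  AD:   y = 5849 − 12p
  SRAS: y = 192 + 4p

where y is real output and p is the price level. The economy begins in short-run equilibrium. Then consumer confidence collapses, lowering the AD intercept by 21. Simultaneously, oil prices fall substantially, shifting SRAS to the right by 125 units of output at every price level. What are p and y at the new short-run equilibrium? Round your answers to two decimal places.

p = 344.44, y = 1694.75

After both shocks: AD is y = 5828 − 12p and SRAS is y = 317 + 4p.
Setting them equal: 5511 = 16p, so p = 344.44.
Substituting into AD, y = 1694.75.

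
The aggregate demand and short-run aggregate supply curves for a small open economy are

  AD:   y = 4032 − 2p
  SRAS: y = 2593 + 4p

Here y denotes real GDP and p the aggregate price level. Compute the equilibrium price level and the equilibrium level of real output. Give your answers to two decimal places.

Set AD = SRAS: 4032 − 2p = 2593 + 4p, so 1439 = 6p and p = 239.83.
Substituting into AD, y = 4032 − 2p = 3552.33.

p = 239.83, y = 3552.33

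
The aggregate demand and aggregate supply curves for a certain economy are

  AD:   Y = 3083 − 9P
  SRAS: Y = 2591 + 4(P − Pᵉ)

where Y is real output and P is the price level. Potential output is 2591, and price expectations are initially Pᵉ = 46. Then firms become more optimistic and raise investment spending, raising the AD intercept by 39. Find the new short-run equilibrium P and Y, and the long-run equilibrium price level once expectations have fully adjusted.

AD shifts right: new AD is Y = 3122 − 9P. With Pᵉ = 46, SRAS is Y = 2407 + 4P.
Short run: 3122 − 9P = 2407 + 4P gives 715 = 13P, so P = 55 and Y = 3122 − 9·55 = 2627.
Y = 2627 is above potential 2591; expectations adjust and SRAS shifts left until Y = 2591.
Long run: on the new AD curve, 2591 = 3122 − 9P gives P = 59.

Short run: P = 55, Y = 2627. Long run: P = 59.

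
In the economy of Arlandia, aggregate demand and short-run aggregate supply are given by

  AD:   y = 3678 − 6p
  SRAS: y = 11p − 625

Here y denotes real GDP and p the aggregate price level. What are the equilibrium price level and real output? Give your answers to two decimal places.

p = 253.12, y = 2159.29

Set AD = SRAS: 3678 − 6p = 11p − 625, so 4303 = 17p and p = 253.12.
Substituting into AD, y = 3678 − 6p = 2159.29.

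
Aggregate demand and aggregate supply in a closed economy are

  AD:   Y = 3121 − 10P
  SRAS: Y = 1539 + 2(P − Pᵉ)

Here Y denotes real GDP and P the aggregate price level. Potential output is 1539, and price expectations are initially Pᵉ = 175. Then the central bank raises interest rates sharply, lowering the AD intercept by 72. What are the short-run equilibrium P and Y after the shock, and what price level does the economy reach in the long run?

AD shifts left: new AD is Y = 3049 − 10P. With Pᵉ = 175, SRAS is Y = 1189 + 2P.
Short run: 3049 − 10P = 1189 + 2P gives 1860 = 12P, so P = 155 and Y = 3049 − 10·155 = 1499.
Y = 1499 is below potential 1539; expectations adjust and SRAS shifts right until Y = 1539.
Long run: on the new AD curve, 1539 = 3049 − 10P gives P = 151.

Short run: P = 155, Y = 1499. Long run: P = 151.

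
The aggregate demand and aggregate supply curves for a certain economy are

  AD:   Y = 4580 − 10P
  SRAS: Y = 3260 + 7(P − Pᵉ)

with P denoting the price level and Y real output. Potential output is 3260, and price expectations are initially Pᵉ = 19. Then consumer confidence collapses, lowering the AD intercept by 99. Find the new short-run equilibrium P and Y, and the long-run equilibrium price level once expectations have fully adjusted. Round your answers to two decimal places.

Short run: P = 79.65, Y = 3684.53. Long run: P = 122.10.

AD shifts left: new AD is Y = 4481 − 10P. With Pᵉ = 19, SRAS is Y = 3127 + 7P.
Short run: 4481 − 10P = 3127 + 7P gives 1354 = 17P, so P = 79.65 and Y = 4481 − 10P = 3684.53.
Y = 3684.53 is above potential 3260; expectations adjust and SRAS shifts left until Y = 3260.
Long run: on the new AD curve, 3260 = 4481 − 10P gives P = 122.10.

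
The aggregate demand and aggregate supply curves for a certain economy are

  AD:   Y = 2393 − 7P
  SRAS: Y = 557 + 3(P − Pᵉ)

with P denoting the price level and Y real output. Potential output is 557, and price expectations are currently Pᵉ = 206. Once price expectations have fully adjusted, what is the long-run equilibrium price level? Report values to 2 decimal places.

Short run: with Pᵉ = 206, SRAS is Y = 3P − 61. Setting AD = SRAS gives 2454 = 10P, so P = 245.40 and Y = 2393 − 7P = 675.20.
Output 675.20 is above potential 557, so over time expected prices rise and SRAS shifts left until Y returns to 557.
Long run: Y = 557 on the AD curve gives 557 = 2393 − 7P, so P = 262.29.

Long-run P = 262.29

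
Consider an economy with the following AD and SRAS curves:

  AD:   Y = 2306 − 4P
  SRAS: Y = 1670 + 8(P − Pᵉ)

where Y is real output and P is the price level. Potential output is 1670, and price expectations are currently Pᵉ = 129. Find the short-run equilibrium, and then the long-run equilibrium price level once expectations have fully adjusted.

Short run: P = 139, Y = 1750. Long run: P = 159.

Short run: with Pᵉ = 129, SRAS is Y = 638 + 8P. Setting AD = SRAS gives 1668 = 12P, so P = 139 and Y = 2306 − 4·139 = 1750.
Output 1750 is above potential 1670, so over time expected prices rise and SRAS shifts left until Y returns to 1670.
Long run: Y = 1670 on the AD curve gives 1670 = 2306 − 4P, so P = 159.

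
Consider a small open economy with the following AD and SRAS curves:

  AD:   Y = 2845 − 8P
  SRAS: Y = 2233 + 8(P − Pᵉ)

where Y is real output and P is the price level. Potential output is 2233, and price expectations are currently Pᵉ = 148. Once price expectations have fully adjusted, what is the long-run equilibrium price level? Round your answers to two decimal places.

Short run: with Pᵉ = 148, SRAS is Y = 1049 + 8P. Setting AD = SRAS gives 1796 = 16P, so P = 112.25 and Y = 2845 − 8P = 1947.00.
Output 1947.00 is below potential 2233, so over time expected prices fall and SRAS shifts right until Y returns to 2233.
Long run: Y = 2233 on the AD curve gives 2233 = 2845 − 8P, so P = 76.50.

Long-run P = 76.50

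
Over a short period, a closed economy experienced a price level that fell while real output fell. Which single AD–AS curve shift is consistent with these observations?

P fell and Y fell. An AD shift moves P and Y in the same direction; an SRAS shift moves them in opposite directions.
Here P and Y moved in the same direction, so the AD curve shifted.
Since Y fell, AD shifted left.

AD shifted left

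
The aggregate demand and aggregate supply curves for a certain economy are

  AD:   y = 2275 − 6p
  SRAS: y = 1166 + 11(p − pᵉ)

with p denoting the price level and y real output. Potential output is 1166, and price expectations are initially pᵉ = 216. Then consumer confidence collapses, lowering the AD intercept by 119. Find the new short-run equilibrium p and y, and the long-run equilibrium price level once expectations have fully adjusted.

Short run: p = 198, y = 968. Long run: p = 165.

AD shifts left: new AD is y = 2156 − 6p. With pᵉ = 216, SRAS is y = 11p − 1210.
Short run: 2156 − 6p = 11p − 1210 gives 3366 = 17p, so p = 198 and y = 2156 − 6·198 = 968.
y = 968 is below potential 1166; expectations adjust and SRAS shifts right until y = 1166.
Long run: on the new AD curve, 1166 = 2156 − 6p gives p = 165.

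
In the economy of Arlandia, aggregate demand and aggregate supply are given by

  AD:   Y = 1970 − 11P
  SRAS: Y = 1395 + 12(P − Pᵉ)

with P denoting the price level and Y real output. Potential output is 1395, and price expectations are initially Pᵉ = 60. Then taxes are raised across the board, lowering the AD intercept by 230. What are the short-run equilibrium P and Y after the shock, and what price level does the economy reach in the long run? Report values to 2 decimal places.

Short run: P = 46.30, Y = 1230.65. Long run: P = 31.36.

AD shifts left: new AD is Y = 1740 − 11P. With Pᵉ = 60, SRAS is Y = 675 + 12P.
Short run: 1740 − 11P = 675 + 12P gives 1065 = 23P, so P = 46.30 and Y = 1740 − 11P = 1230.65.
Y = 1230.65 is below potential 1395; expectations adjust and SRAS shifts right until Y = 1395.
Long run: on the new AD curve, 1395 = 1740 − 11P gives P = 31.36.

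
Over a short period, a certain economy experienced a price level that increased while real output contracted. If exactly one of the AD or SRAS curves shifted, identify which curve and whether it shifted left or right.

P rose and Y fell. An AD shift moves P and Y in the same direction; an SRAS shift moves them in opposite directions.
Here P and Y moved in opposite directions, so the SRAS curve shifted.
Since Y fell, SRAS shifted left.

SRAS shifted left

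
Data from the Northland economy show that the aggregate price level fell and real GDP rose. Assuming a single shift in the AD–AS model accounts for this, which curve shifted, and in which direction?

SRAS shifted right

P fell and Y rose. An AD shift moves P and Y in the same direction; an SRAS shift moves them in opposite directions.
Here P and Y moved in opposite directions, so the SRAS curve shifted.
Since Y rose, SRAS shifted right.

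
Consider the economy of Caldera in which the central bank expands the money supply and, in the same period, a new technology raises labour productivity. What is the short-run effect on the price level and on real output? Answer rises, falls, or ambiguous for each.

Price level: ambiguous; output: rises

The first event is a positive demand shock: AD shifts right, which by itself pushes P up and Y up.
The second is a favourable supply shock: SRAS shifts right, which by itself pushes P down and Y up.
The two shocks push P in opposite directions, so the effect on P is ambiguous. Both shocks push Y up, so Y rises.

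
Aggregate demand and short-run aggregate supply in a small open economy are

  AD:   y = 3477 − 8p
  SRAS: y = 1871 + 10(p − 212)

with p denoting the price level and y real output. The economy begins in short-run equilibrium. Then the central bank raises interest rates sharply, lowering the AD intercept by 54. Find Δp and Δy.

Δp = -3, Δy = -30

This is a negative demand shock: AD shifts left.
New AD: y = 3423 − 8p.
SRAS can be written y = 10p − 249.
Set AD = SRAS: 3423 − 8p = 10p − 249, so 3672 = 18p and p = 204.
y = 3423 − 8·204 = 1791.
Initially p = 207, y = 1821, so Δp = -3 and Δy = -30.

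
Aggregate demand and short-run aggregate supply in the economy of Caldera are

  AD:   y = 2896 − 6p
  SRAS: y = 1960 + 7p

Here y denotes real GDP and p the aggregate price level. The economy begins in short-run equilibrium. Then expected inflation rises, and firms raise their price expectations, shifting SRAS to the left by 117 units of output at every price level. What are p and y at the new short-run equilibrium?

This is a negative supply shock: SRAS shifts left.
New SRAS: y = 1843 + 7p.
Set AD = SRAS: 2896 − 6p = 1843 + 7p, so 1053 = 13p and p = 81.
y = 2896 − 6·81 = 2410.

p = 81, y = 2410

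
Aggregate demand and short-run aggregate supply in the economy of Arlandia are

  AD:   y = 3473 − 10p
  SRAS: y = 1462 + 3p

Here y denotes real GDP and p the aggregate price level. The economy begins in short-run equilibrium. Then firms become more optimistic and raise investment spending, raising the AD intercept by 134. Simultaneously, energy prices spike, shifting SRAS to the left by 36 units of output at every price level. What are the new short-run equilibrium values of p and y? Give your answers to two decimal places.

p = 167.77, y = 1929.31

After both shocks: AD is y = 3607 − 10p and SRAS is y = 1426 + 3p.
Setting them equal: 2181 = 13p, so p = 167.77.
Substituting into AD, y = 1929.31.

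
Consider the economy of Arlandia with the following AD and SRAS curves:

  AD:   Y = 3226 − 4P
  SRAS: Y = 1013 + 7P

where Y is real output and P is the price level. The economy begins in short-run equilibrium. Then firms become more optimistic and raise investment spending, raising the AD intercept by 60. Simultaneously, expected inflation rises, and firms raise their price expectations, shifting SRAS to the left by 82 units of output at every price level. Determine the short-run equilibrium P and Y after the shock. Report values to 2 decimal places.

After both shocks: AD is Y = 3286 − 4P and SRAS is Y = 931 + 7P.
Setting them equal: 2355 = 11P, so P = 214.09.
Substituting into AD, Y = 2429.64.

P = 214.09, Y = 2429.64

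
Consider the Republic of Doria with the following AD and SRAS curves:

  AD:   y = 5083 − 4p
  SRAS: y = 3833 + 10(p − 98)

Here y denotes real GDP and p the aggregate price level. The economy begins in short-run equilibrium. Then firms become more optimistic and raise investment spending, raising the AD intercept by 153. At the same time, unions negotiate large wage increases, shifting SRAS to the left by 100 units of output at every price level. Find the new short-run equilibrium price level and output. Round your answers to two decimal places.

After both shocks: AD is y = 5236 − 4p and SRAS is y = 2753 + 10p.
Setting them equal: 2483 = 14p, so p = 177.36.
Substituting into AD, y = 4526.57.

p = 177.36, y = 4526.57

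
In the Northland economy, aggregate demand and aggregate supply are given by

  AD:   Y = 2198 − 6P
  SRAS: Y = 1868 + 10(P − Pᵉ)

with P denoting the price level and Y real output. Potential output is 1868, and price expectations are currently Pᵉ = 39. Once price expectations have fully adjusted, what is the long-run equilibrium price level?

Short run: with Pᵉ = 39, SRAS is Y = 1478 + 10P. Setting AD = SRAS gives 720 = 16P, so P = 45 and Y = 2198 − 6·45 = 1928.
Output 1928 is above potential 1868, so over time expected prices rise and SRAS shifts left until Y returns to 1868.
Long run: Y = 1868 on the AD curve gives 1868 = 2198 − 6P, so P = 55.

Long-run P = 55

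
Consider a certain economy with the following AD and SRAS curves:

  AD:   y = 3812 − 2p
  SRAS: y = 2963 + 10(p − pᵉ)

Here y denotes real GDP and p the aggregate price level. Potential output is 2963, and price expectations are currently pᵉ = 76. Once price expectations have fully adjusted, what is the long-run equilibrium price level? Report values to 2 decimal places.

Short run: with pᵉ = 76, SRAS is y = 2203 + 10p. Setting AD = SRAS gives 1609 = 12p, so p = 134.08 and y = 3812 − 2p = 3543.83.
Output 3543.83 is above potential 2963, so over time expected prices rise and SRAS shifts left until y returns to 2963.
Long run: y = 2963 on the AD curve gives 2963 = 3812 − 2p, so p = 424.50.

Long-run p = 424.50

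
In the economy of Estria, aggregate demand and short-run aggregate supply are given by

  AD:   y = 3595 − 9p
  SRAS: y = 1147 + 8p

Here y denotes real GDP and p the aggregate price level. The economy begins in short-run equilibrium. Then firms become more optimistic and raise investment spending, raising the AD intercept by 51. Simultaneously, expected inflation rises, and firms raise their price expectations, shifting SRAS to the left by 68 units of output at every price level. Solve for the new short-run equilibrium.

After both shocks: AD is y = 3646 − 9p and SRAS is y = 1079 + 8p.
Setting them equal: 2567 = 17p, so p = 151.
y = 3646 − 9·151 = 2287.

p = 151, y = 2287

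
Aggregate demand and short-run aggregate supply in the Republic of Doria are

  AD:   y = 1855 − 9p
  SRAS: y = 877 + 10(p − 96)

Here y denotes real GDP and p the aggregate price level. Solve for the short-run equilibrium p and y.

p = 102, y = 937

Write SRAS as y = 877 + 10p − 960 = 10p − 83.
Set AD = SRAS: 1855 − 9p = 10p − 83, so 1938 = 19p and p = 102.
Then y = 1855 − 9·102 = 937.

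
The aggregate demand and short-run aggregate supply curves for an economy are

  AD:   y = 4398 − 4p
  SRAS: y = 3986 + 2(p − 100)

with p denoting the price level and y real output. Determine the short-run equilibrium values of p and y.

p = 102, y = 3990

Write SRAS as y = 3986 + 2p − 200 = 3786 + 2p.
Set AD = SRAS: 4398 − 4p = 3786 + 2p, so 612 = 6p and p = 102.
Then y = 4398 − 4·102 = 3990.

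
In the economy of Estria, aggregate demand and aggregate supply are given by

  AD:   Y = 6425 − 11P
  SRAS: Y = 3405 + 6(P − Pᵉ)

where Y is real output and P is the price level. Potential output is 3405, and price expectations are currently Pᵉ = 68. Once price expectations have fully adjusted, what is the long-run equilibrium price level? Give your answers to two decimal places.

Short run: with Pᵉ = 68, SRAS is Y = 2997 + 6P. Setting AD = SRAS gives 3428 = 17P, so P = 201.65 and Y = 6425 − 11P = 4206.88.
Output 4206.88 is above potential 3405, so over time expected prices rise and SRAS shifts left until Y returns to 3405.
Long run: Y = 3405 on the AD curve gives 3405 = 6425 − 11P, so P = 274.55.

Long-run P = 274.55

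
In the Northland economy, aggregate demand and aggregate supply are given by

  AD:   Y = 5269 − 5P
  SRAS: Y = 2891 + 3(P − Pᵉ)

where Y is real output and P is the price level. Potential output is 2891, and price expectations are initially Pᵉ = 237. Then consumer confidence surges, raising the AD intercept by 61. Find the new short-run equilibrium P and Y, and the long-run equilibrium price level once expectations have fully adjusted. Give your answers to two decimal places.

AD shifts right: new AD is Y = 5330 − 5P. With Pᵉ = 237, SRAS is Y = 2180 + 3P.
Short run: 5330 − 5P = 2180 + 3P gives 3150 = 8P, so P = 393.75 and Y = 5330 − 5P = 3361.25.
Y = 3361.25 is above potential 2891; expectations adjust and SRAS shifts left until Y = 2891.
Long run: on the new AD curve, 2891 = 5330 − 5P gives P = 487.80.

Short run: P = 393.75, Y = 3361.25. Long run: P = 487.80.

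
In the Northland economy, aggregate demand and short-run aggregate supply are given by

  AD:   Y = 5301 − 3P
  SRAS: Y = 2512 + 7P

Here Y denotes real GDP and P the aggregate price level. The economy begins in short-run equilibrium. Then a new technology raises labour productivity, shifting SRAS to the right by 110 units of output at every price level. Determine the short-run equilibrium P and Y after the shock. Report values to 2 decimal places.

This is a positive supply shock: SRAS shifts right.
New SRAS: Y = 2622 + 7P.
Set AD = SRAS: 5301 − 3P = 2622 + 7P, so 2679 = 10P and P = 267.90.
Substituting into AD, Y = 4497.30.

P = 267.90, Y = 4497.30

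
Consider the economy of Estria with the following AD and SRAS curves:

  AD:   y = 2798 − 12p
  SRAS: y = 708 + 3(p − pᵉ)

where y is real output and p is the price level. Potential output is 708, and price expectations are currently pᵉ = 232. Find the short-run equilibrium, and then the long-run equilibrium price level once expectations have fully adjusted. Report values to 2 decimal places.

Short run: with pᵉ = 232, SRAS is y = 12 + 3p. Setting AD = SRAS gives 2786 = 15p, so p = 185.73 and y = 2798 − 12p = 569.20.
Output 569.20 is below potential 708, so over time expected prices fall and SRAS shifts right until y returns to 708.
Long run: y = 708 on the AD curve gives 708 = 2798 − 12p, so p = 174.17.

Short run: p = 185.73, y = 569.20. Long run: p = 174.17.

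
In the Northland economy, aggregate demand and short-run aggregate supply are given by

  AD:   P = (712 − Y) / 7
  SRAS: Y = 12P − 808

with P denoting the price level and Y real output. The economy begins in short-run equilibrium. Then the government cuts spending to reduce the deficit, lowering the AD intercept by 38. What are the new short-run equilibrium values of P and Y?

This is a negative demand shock: AD shifts left.
New AD: Y = 674 − 7P.
Set AD = SRAS: 674 − 7P = 12P − 808, so 1482 = 19P and P = 78.
Y = 674 − 7·78 = 128.

P = 78, Y = 128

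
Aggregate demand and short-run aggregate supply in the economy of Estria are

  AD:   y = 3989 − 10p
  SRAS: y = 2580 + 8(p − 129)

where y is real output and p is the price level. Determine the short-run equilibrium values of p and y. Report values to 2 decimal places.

p = 135.61, y = 2632.89

Write SRAS as y = 2580 + 8p − 1032 = 1548 + 8p.
Set AD = SRAS: 3989 − 10p = 1548 + 8p, so 2441 = 18p and p = 135.61.
Substituting into AD, y = 3989 − 10p = 2632.89.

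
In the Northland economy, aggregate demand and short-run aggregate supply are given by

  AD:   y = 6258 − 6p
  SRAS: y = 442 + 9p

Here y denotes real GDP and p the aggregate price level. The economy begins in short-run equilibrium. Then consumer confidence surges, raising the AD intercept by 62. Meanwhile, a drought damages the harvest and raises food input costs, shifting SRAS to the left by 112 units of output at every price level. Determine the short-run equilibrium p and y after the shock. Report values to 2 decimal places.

p = 399.33, y = 3924.00

After both shocks: AD is y = 6320 − 6p and SRAS is y = 330 + 9p.
Setting them equal: 5990 = 15p, so p = 399.33.
Substituting into AD, y = 3924.00.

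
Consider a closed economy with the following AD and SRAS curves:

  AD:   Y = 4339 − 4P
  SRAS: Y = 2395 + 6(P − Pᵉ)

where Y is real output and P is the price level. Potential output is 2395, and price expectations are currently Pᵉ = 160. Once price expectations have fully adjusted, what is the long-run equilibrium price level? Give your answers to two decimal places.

Short run: with Pᵉ = 160, SRAS is Y = 1435 + 6P. Setting AD = SRAS gives 2904 = 10P, so P = 290.40 and Y = 4339 − 4P = 3177.40.
Output 3177.40 is above potential 2395, so over time expected prices rise and SRAS shifts left until Y returns to 2395.
Long run: Y = 2395 on the AD curve gives 2395 = 4339 − 4P, so P = 486.00.

Long-run P = 486.00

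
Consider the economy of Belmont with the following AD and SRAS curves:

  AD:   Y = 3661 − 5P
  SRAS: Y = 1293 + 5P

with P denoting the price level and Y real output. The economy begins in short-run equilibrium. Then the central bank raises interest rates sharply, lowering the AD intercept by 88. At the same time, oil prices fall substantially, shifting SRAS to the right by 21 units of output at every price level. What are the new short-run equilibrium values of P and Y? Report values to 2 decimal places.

After both shocks: AD is Y = 3573 − 5P and SRAS is Y = 1314 + 5P.
Setting them equal: 2259 = 10P, so P = 225.90.
Substituting into AD, Y = 2443.50.

P = 225.90, Y = 2443.50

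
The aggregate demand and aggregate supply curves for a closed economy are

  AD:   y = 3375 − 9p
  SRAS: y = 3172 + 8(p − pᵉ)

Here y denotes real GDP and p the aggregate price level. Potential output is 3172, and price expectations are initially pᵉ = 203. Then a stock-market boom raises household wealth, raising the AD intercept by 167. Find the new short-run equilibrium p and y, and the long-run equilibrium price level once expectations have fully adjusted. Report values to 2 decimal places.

Short run: p = 117.29, y = 2486.35. Long run: p = 41.11.

AD shifts right: new AD is y = 3542 − 9p. With pᵉ = 203, SRAS is y = 1548 + 8p.
Short run: 3542 − 9p = 1548 + 8p gives 1994 = 17p, so p = 117.29 and y = 3542 − 9p = 2486.35.
y = 2486.35 is below potential 3172; expectations adjust and SRAS shifts right until y = 3172.
Long run: on the new AD curve, 3172 = 3542 − 9p gives p = 41.11.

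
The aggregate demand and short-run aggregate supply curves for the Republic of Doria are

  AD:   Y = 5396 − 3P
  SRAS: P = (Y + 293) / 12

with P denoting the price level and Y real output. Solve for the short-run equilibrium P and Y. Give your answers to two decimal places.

Rearrange SRAS to Y = 12P − 293.
Set AD = SRAS: 5396 − 3P = 12P − 293, so 5689 = 15P and P = 379.27.
Substituting into AD, Y = 5396 − 3P = 4258.20.

P = 379.27, Y = 4258.20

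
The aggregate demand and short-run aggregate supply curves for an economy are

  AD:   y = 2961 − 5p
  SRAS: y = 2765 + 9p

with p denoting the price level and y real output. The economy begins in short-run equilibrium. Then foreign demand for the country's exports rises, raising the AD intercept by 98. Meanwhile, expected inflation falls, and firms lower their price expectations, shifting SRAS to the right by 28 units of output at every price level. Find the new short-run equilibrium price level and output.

p = 19, y = 2964

After both shocks: AD is y = 3059 − 5p and SRAS is y = 2793 + 9p.
Setting them equal: 266 = 14p, so p = 19.
y = 3059 − 5·19 = 2964.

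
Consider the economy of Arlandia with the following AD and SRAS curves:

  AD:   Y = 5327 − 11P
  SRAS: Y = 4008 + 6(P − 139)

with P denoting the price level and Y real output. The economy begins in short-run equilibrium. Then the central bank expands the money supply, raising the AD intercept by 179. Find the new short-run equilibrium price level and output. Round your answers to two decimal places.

This is a positive demand shock: AD shifts right.
New AD: Y = 5506 − 11P.
SRAS can be written Y = 3174 + 6P.
Set AD = SRAS: 5506 − 11P = 3174 + 6P, so 2332 = 17P and P = 137.18.
Substituting into AD, Y = 3997.06.

P = 137.18, Y = 3997.06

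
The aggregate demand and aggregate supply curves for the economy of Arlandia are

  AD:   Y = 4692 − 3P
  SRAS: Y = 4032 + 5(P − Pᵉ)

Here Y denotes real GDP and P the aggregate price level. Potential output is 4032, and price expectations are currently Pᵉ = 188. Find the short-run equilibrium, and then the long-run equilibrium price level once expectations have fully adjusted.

Short run: with Pᵉ = 188, SRAS is Y = 3092 + 5P. Setting AD = SRAS gives 1600 = 8P, so P = 200 and Y = 4692 − 3·200 = 4092.
Output 4092 is above potential 4032, so over time expected prices rise and SRAS shifts left until Y returns to 4032.
Long run: Y = 4032 on the AD curve gives 4032 = 4692 − 3P, so P = 220.

Short run: P = 200, Y = 4092. Long run: P = 220.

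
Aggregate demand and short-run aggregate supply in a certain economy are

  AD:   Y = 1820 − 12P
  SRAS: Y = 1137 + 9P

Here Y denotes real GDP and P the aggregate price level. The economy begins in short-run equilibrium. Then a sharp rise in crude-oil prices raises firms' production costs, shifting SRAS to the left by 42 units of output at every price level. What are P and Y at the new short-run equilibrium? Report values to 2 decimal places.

P = 34.52, Y = 1405.71

This is a negative supply shock: SRAS shifts left.
New SRAS: Y = 1095 + 9P.
Set AD = SRAS: 1820 − 12P = 1095 + 9P, so 725 = 21P and P = 34.52.
Substituting into AD, Y = 1405.71.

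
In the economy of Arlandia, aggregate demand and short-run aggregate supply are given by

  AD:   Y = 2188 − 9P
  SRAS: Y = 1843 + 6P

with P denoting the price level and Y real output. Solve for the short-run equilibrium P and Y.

Set AD = SRAS: 2188 − 9P = 1843 + 6P, so 345 = 15P and P = 23.
Then Y = 2188 − 9·23 = 1981.

P = 23, Y = 1981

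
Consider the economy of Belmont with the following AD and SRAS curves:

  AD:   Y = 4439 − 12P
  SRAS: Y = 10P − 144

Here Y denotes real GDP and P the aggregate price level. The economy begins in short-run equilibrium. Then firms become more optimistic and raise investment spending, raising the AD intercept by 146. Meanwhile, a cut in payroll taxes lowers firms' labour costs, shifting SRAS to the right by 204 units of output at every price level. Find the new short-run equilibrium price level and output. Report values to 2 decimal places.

After both shocks: AD is Y = 4585 − 12P and SRAS is Y = 60 + 10P.
Setting them equal: 4525 = 22P, so P = 205.68.
Substituting into AD, Y = 2116.82.

P = 205.68, Y = 2116.82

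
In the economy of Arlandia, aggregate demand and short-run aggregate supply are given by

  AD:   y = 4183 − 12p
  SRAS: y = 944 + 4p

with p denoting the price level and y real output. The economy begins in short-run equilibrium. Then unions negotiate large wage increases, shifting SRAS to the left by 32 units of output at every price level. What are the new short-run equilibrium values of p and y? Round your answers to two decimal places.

p = 204.44, y = 1729.75

This is a negative supply shock: SRAS shifts left.
New SRAS: y = 912 + 4p.
Set AD = SRAS: 4183 − 12p = 912 + 4p, so 3271 = 16p and p = 204.44.
Substituting into AD, y = 1729.75.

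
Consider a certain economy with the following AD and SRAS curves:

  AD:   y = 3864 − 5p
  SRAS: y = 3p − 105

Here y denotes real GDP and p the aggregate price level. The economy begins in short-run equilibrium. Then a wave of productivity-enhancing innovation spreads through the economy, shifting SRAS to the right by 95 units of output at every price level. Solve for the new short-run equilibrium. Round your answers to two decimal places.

p = 484.25, y = 1442.75

This is a positive supply shock: SRAS shifts right.
New SRAS: y = 3p − 10.
Set AD = SRAS: 3864 − 5p = 3p − 10, so 3874 = 8p and p = 484.25.
Substituting into AD, y = 1442.75.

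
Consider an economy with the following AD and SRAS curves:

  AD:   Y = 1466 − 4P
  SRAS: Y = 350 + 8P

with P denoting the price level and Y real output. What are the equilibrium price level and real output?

P = 93, Y = 1094

Set AD = SRAS: 1466 − 4P = 350 + 8P, so 1116 = 12P and P = 93.
Then Y = 1466 − 4·93 = 1094.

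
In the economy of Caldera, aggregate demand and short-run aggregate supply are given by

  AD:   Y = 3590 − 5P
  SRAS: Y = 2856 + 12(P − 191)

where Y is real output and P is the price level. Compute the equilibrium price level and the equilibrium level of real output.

P = 178, Y = 2700

Write SRAS as Y = 2856 + 12P − 2292 = 564 + 12P.
Set AD = SRAS: 3590 − 5P = 564 + 12P, so 3026 = 17P and P = 178.
Then Y = 3590 − 5·178 = 2700.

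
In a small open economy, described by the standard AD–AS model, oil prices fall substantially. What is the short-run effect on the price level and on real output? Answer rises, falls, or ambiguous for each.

This is a favourable supply shock: SRAS shifts right.
Moving along the downward-sloping AD curve, P falls and Y rises.

Price level: falls; output: rises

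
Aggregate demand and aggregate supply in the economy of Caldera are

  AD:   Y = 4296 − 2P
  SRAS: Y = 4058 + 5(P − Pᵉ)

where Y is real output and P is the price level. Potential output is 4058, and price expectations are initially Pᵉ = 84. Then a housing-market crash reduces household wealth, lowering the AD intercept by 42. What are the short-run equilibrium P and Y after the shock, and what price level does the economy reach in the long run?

AD shifts left: new AD is Y = 4254 − 2P. With Pᵉ = 84, SRAS is Y = 3638 + 5P.
Short run: 4254 − 2P = 3638 + 5P gives 616 = 7P, so P = 88 and Y = 4254 − 2·88 = 4078.
Y = 4078 is above potential 4058; expectations adjust and SRAS shifts left until Y = 4058.
Long run: on the new AD curve, 4058 = 4254 − 2P gives P = 98.

Short run: P = 88, Y = 4078. Long run: P = 98.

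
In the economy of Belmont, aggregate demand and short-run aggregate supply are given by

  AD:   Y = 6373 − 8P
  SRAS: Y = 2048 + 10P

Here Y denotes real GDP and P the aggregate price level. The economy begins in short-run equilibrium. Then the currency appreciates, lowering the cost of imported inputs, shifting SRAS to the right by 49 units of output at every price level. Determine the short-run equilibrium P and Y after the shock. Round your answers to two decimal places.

P = 237.56, Y = 4472.56

This is a positive supply shock: SRAS shifts right.
New SRAS: Y = 2097 + 10P.
Set AD = SRAS: 6373 − 8P = 2097 + 10P, so 4276 = 18P and P = 237.56.
Substituting into AD, Y = 4472.56.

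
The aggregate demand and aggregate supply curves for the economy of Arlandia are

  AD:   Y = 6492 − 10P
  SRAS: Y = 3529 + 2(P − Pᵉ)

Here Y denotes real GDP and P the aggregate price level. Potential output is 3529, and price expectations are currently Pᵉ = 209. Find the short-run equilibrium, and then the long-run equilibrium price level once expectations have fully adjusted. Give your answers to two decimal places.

Short run: P = 281.75, Y = 3674.50. Long run: P = 296.30.

Short run: with Pᵉ = 209, SRAS is Y = 3111 + 2P. Setting AD = SRAS gives 3381 = 12P, so P = 281.75 and Y = 6492 − 10P = 3674.50.
Output 3674.50 is above potential 3529, so over time expected prices rise and SRAS shifts left until Y returns to 3529.
Long run: Y = 3529 on the AD curve gives 3529 = 6492 − 10P, so P = 296.30.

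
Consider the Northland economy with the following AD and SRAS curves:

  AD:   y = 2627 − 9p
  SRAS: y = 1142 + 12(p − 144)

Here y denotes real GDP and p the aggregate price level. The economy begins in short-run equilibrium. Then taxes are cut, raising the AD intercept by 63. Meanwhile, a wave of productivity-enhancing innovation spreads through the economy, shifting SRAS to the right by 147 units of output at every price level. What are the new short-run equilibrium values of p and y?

After both shocks: AD is y = 2690 − 9p and SRAS is y = 12p − 439.
Setting them equal: 3129 = 21p, so p = 149.
y = 2690 − 9·149 = 1349.

p = 149, y = 1349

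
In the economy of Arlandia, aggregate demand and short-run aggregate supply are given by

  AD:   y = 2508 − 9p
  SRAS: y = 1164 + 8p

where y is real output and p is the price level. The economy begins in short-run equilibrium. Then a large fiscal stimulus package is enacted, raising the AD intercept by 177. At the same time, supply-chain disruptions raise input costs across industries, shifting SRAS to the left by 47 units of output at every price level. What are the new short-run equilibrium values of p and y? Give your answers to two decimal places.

After both shocks: AD is y = 2685 − 9p and SRAS is y = 1117 + 8p.
Setting them equal: 1568 = 17p, so p = 92.24.
Substituting into AD, y = 1854.88.

p = 92.24, y = 1854.88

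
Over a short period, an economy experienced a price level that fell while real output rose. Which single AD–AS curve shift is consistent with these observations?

P fell and Y rose. An AD shift moves P and Y in the same direction; an SRAS shift moves them in opposite directions.
Here P and Y moved in opposite directions, so the SRAS curve shifted.
Since Y rose, SRAS shifted right.

SRAS shifted right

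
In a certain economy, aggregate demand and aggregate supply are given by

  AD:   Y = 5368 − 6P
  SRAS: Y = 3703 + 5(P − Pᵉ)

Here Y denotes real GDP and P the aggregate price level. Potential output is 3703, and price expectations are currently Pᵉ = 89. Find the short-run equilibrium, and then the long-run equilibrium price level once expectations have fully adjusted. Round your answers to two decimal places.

Short run: P = 191.82, Y = 4217.09. Long run: P = 277.50.

Short run: with Pᵉ = 89, SRAS is Y = 3258 + 5P. Setting AD = SRAS gives 2110 = 11P, so P = 191.82 and Y = 5368 − 6P = 4217.09.
Output 4217.09 is above potential 3703, so over time expected prices rise and SRAS shifts left until Y returns to 3703.
Long run: Y = 3703 on the AD curve gives 3703 = 5368 − 6P, so P = 277.50.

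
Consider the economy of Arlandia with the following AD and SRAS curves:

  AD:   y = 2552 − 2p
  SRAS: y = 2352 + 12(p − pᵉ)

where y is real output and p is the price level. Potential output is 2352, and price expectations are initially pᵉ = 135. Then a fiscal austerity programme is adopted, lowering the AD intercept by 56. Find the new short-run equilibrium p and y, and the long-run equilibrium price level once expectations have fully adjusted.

Short run: p = 126, y = 2244. Long run: p = 72.

AD shifts left: new AD is y = 2496 − 2p. With pᵉ = 135, SRAS is y = 732 + 12p.
Short run: 2496 − 2p = 732 + 12p gives 1764 = 14p, so p = 126 and y = 2496 − 2·126 = 2244.
y = 2244 is below potential 2352; expectations adjust and SRAS shifts right until y = 2352.
Long run: on the new AD curve, 2352 = 2496 − 2p gives p = 72.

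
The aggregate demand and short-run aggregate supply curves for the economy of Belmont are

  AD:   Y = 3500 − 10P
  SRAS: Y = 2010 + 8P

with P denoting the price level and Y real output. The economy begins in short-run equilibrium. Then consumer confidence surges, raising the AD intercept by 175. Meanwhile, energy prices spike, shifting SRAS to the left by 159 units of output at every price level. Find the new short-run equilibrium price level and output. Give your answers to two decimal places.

After both shocks: AD is Y = 3675 − 10P and SRAS is Y = 1851 + 8P.
Setting them equal: 1824 = 18P, so P = 101.33.
Substituting into AD, Y = 2661.67.

P = 101.33, Y = 2661.67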